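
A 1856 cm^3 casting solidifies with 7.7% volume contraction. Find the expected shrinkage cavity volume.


Formula: V_shrink = V_casting * shrinkage_pct / 100
V_shrink = 1856 cm^3 * 7.7 / 100 = 142.9120 cm^3

Final answer: 142.9120 cm^3


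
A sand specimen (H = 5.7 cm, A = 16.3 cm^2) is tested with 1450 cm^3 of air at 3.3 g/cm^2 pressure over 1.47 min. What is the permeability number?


Formula: Permeability Number P = (V * H) / (p * A * t)
Numerator: V * H = 1450 * 5.7 = 8265.0
Denominator: p * A * t = 3.3 * 16.3 * 1.47 = 79.0713
P = 8265.0 / 79.0713 = 104.5259

104.5259


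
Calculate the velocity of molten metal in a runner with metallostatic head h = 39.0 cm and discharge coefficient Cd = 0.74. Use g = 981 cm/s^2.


Formula: v = Cd * sqrt(2 * g * h)  (Torricelli with discharge coefficient)
2*g*h = 2 * 981 * 39.0 = 76518.0 cm^2/s^2
sqrt(76518.0) = 276.61887 cm/s
v = 0.74 * 276.61887 = 204.6980 cm/s

Final answer: 204.6980 cm/s


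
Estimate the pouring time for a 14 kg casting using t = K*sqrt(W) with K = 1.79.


Formula: t = K * sqrt(W)
sqrt(W) = sqrt(14) = 3.74166
t = 1.79 * 3.74166 = 6.6976 s


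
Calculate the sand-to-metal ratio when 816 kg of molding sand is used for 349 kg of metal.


Formula: Sand-to-Metal Ratio = W_sand / W_metal
Ratio = 816 kg / 349 kg = 2.3381

Final answer: 2.3381


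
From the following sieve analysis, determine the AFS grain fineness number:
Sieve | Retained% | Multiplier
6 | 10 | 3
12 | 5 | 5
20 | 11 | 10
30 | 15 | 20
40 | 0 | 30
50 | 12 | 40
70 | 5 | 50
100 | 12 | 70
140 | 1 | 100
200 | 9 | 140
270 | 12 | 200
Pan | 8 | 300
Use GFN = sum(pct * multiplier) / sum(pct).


Formula: GFN = sum(pct * multiplier) / sum(pct)
sum(pct * multiplier) = 8195
sum(pct) = 100
GFN = 8195 / 100 = 81.95


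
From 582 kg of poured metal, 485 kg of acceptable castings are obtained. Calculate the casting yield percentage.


Formula: Casting Yield = (W_good / W_total) * 100
Yield = (485 kg / 582 kg) * 100 = 83.3333%

Final answer: 83.3333%


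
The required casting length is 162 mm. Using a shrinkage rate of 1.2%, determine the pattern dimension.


Formula: L_pattern = L_casting * (1 + shrinkage_rate/100)
Shrinkage factor = 1 + 1.2/100 = 1.012
L_pattern = 162 mm * 1.012 = 163.9440 mm

Answer: 163.9440 mm


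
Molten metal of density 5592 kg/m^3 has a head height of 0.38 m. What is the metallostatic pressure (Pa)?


Formula: P = rho * g * h
rho * g = 5592 * 9.81 = 54857.52 N/m^3
P = 54857.52 * 0.38 = 20845.8576 Pa

Answer: 20845.8576 Pa


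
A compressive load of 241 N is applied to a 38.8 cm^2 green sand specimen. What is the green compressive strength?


Formula: Compressive Strength = Force / Area
Strength = 241 N / 38.8 cm^2 = 6.2113 N/cm^2

Answer: 6.2113 N/cm^2


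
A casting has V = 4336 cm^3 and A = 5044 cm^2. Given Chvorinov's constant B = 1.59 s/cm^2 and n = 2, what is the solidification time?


Formula: t_s = B * (V/A)^n  (Chvorinov's rule, n=2)
Modulus M = V/A = 4336/5044 = 0.859635 cm
M^2 = 0.859635^2 = 0.738972 cm^2
t_s = 1.59 * 0.738972 = 1.1750 s

1.1750 s


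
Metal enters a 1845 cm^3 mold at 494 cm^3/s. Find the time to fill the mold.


Formula: t_fill = V_mold / Q_flow
t = 1845 cm^3 / 494 cm^3/s = 3.7348 s

3.7348 s


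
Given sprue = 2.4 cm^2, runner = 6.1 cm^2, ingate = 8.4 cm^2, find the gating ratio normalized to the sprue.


Sprue:Runner:Ingate = 1 : 6.1/2.4 : 8.4/2.4 = 1:2.54:3.50

Answer: 1:2.54:3.50


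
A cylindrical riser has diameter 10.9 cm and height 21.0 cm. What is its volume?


Formula: V = pi * (D/2)^2 * H  (cylinder volume)
Radius = D/2 = 10.9/2 = 5.45 cm
V = pi * 5.45^2 * 21.0 = 1959.5763 cm^3

1959.5763 cm^3


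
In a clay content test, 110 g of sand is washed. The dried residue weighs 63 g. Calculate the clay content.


Formula: Clay% = (W_total - W_washed) / W_total * 100
Clay mass = 110 - 63 = 47 g
Clay% = 47 / 110 * 100 = 42.7273%

42.7273%


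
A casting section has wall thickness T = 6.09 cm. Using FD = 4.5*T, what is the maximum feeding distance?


Formula: FD = 4.5 * T  (riser feeding-distance rule)
FD = 4.5 * 6.09 cm = 27.4050 cm


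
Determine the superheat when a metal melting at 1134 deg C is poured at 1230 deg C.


Formula: Superheat = T_pour - T_melt
Superheat = 1230 - 1134 = 96 deg C

96 deg C


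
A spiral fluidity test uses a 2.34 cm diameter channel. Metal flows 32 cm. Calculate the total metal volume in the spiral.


Formula: V = pi * (d/2)^2 * L  (cylinder volume)
Radius = 2.34/2 = 1.17 cm
V = pi * 1.17^2 * 32 = 137.6168 cm^3

Answer: 137.6168 cm^3


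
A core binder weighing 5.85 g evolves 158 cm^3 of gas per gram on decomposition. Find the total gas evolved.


Formula: V_gas = W_binder * gas_evolution_rate
V = 5.85 g * 158 cm^3/g = 924.3000 cm^3

924.3000 cm^3


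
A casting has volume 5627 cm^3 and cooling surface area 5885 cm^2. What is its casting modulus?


Formula: Casting Modulus M = V / A
M = 5627 cm^3 / 5885 cm^2 = 0.9562 cm

Final answer: 0.9562 cm


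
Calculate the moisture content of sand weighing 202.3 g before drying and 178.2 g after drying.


Formula: MC = (W_wet - W_dry) / W_wet * 100
Water mass = 202.3 - 178.2 = 24.1 g
MC = 24.1 / 202.3 * 100 = 11.9130%


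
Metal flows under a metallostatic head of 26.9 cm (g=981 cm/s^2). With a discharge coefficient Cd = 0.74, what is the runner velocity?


Formula: v = Cd * sqrt(2 * g * h)  (Torricelli with discharge coefficient)
2*g*h = 2 * 981 * 26.9 = 52777.8 cm^2/s^2
sqrt(52777.8) = 229.73419 cm/s
v = 0.74 * 229.73419 = 170.0033 cm/s

Answer: 170.0033 cm/s


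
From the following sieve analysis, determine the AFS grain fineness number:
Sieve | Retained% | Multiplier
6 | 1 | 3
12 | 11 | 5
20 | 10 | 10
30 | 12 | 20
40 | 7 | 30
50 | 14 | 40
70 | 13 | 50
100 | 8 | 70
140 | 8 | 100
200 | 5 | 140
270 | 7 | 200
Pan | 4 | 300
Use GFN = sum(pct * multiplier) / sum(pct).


Formula: GFN = sum(pct * multiplier) / sum(pct)
sum(pct * multiplier) = 6478
sum(pct) = 100
GFN = 6478 / 100 = 64.78

Final answer: 64.78


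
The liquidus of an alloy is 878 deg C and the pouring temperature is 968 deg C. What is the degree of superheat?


Formula: Superheat = T_pour - T_melt
Superheat = 968 - 878 = 90 deg C

90 deg C


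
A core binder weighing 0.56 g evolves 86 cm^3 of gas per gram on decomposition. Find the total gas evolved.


Formula: V_gas = W_binder * gas_evolution_rate
V = 0.56 g * 86 cm^3/g = 48.1600 cm^3


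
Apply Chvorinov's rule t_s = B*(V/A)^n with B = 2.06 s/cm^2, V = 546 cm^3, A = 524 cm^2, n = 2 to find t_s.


Formula: t_s = B * (V/A)^n  (Chvorinov's rule, n=2)
Modulus M = V/A = 546/524 = 1.041985 cm
M^2 = 1.041985^2 = 1.085733 cm^2
t_s = 2.06 * 1.085733 = 2.2366 s

Final answer: 2.2366 s


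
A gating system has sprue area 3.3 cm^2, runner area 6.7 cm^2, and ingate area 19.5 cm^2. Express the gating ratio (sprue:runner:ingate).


Sprue:Runner:Ingate = 1 : 6.7/3.3 : 19.5/3.3 = 1:2.03:5.91

Final answer: 1:2.03:5.91


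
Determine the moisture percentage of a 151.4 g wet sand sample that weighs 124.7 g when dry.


Formula: MC = (W_wet - W_dry) / W_wet * 100
Water mass = 151.4 - 124.7 = 26.7 g
MC = 26.7 / 151.4 * 100 = 17.6354%

Answer: 17.6354%


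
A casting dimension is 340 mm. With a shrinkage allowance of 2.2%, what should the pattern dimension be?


Formula: L_pattern = L_casting * (1 + shrinkage_rate/100)
Shrinkage factor = 1 + 2.2/100 = 1.022
L_pattern = 340 mm * 1.022 = 347.4800 mm

Answer: 347.4800 mm


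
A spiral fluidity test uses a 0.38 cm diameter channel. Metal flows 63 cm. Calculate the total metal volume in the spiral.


Formula: V = pi * (d/2)^2 * L  (cylinder volume)
Radius = 0.38/2 = 0.19 cm
V = pi * 0.19^2 * 63 = 7.1449 cm^3

Final answer: 7.1449 cm^3


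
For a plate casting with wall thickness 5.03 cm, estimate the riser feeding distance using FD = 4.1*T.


Formula: FD = 4.1 * T  (riser feeding-distance rule)
FD = 4.1 * 5.03 cm = 20.6230 cm

Answer: 20.6230 cm


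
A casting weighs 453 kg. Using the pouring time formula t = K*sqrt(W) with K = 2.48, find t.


Formula: t = K * sqrt(W)
sqrt(W) = sqrt(453) = 21.28380
t = 2.48 * 21.28380 = 52.7838 s

Final answer: 52.7838 s


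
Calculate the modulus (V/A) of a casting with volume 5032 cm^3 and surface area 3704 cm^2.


Formula: Casting Modulus M = V / A
M = 5032 cm^3 / 3704 cm^2 = 1.3585 cm

1.3585 cm


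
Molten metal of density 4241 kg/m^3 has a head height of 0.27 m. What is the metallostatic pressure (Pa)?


Formula: P = rho * g * h
rho * g = 4241 * 9.81 = 41604.21 N/m^3
P = 41604.21 * 0.27 = 11233.1367 Pa

Answer: 11233.1367 Pa


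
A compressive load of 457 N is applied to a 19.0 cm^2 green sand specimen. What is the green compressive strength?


Formula: Compressive Strength = Force / Area
Strength = 457 N / 19.0 cm^2 = 24.0526 N/cm^2

Final answer: 24.0526 N/cm^2


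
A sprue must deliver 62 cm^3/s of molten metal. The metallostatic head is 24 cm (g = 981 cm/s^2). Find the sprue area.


Formula: v = sqrt(2*g*h), A = Q/v
Velocity: v = sqrt(2 * 981 * 24) = sqrt(47088) = 216.9977 cm/s
Sprue area: A = Q / v = 62 / 216.9977 = 0.2857 cm^2


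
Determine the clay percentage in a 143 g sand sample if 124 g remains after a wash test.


Formula: Clay% = (W_total - W_washed) / W_total * 100
Clay mass = 143 - 124 = 19 g
Clay% = 19 / 143 * 100 = 13.2867%


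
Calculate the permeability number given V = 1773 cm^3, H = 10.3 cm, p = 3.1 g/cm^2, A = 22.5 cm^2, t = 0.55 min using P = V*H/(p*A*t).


Formula: Permeability Number P = (V * H) / (p * A * t)
Numerator: V * H = 1773 * 10.3 = 18261.9
Denominator: p * A * t = 3.1 * 22.5 * 0.55 = 38.3625
P = 18261.9 / 38.3625 = 476.0352

Final answer: 476.0352


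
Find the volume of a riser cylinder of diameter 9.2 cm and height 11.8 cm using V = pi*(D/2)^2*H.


Formula: V = pi * (D/2)^2 * H  (cylinder volume)
Radius = D/2 = 9.2/2 = 4.6 cm
V = pi * 4.6^2 * 11.8 = 784.4180 cm^3

Answer: 784.4180 cm^3


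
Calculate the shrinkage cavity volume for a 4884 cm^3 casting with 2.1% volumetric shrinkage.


Formula: V_shrink = V_casting * shrinkage_pct / 100
V_shrink = 4884 cm^3 * 2.1 / 100 = 102.5640 cm^3

Answer: 102.5640 cm^3


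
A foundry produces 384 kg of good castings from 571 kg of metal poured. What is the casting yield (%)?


Formula: Casting Yield = (W_good / W_total) * 100
Yield = (384 kg / 571 kg) * 100 = 67.2504%

Answer: 67.2504%


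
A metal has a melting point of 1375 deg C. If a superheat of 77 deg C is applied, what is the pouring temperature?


Formula: T_pour = T_melt + Superheat
T_pour = 1375 + 77 = 1452 deg C


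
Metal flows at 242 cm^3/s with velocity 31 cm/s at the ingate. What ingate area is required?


Formula: A_ingate = Q / v  (continuity equation)
A = 242 cm^3/s / 31 cm/s = 7.8065 cm^2

7.8065 cm^2


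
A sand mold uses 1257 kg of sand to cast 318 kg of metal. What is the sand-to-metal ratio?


Formula: Sand-to-Metal Ratio = W_sand / W_metal
Ratio = 1257 kg / 318 kg = 3.9528

Final answer: 3.9528


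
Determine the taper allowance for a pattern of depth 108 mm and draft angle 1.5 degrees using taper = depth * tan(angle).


Formula: taper = depth * tan(draft_angle)
tan(1.5 deg) = 0.0261859
taper = 108 mm * 0.0261859 = 2.8281 mm

Answer: 2.8281 mm


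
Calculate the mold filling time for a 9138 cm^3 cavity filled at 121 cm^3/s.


Formula: t_fill = V_mold / Q_flow
t = 9138 cm^3 / 121 cm^3/s = 75.5207 s

75.5207 s


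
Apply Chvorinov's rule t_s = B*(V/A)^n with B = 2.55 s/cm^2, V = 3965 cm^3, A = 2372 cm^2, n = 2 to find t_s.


Formula: t_s = B * (V/A)^n  (Chvorinov's rule, n=2)
Modulus M = V/A = 3965/2372 = 1.671585 cm
M^2 = 1.671585^2 = 2.794196 cm^2
t_s = 2.55 * 2.794196 = 7.1252 s

7.1252 s


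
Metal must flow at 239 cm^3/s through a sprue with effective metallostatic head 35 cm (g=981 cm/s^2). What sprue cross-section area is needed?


Formula: v = sqrt(2*g*h), A = Q/v
Velocity: v = sqrt(2 * 981 * 35) = sqrt(68670) = 262.0496 cm/s
Sprue area: A = Q / v = 239 / 262.0496 = 0.9120 cm^2

0.9120 cm^2


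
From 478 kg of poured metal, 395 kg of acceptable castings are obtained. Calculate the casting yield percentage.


Formula: Casting Yield = (W_good / W_total) * 100
Yield = (395 kg / 478 kg) * 100 = 82.6360%

Answer: 82.6360%


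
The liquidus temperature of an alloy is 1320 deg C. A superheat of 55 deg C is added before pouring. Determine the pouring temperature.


Formula: T_pour = T_melt + Superheat
T_pour = 1320 + 55 = 1375 deg C

Answer: 1375 deg C


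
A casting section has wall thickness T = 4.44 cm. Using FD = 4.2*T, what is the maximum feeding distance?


Formula: FD = 4.2 * T  (riser feeding-distance rule)
FD = 4.2 * 4.44 cm = 18.6480 cm

Answer: 18.6480 cm


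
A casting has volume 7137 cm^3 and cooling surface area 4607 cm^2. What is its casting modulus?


Formula: Casting Modulus M = V / A
M = 7137 cm^3 / 4607 cm^2 = 1.5492 cm

Final answer: 1.5492 cm


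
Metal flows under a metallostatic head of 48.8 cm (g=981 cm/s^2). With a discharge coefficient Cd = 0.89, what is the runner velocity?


Formula: v = Cd * sqrt(2 * g * h)  (Torricelli with discharge coefficient)
2*g*h = 2 * 981 * 48.8 = 95745.6 cm^2/s^2
sqrt(95745.6) = 309.42786 cm/s
v = 0.89 * 309.42786 = 275.3908 cm/s

275.3908 cm/s


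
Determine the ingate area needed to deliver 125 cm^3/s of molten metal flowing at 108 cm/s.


Formula: A_ingate = Q / v  (continuity equation)
A = 125 cm^3/s / 108 cm/s = 1.1574 cm^2

Final answer: 1.1574 cm^2


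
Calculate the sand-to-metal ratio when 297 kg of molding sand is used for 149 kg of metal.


Formula: Sand-to-Metal Ratio = W_sand / W_metal
Ratio = 297 kg / 149 kg = 1.9933

Answer: 1.9933


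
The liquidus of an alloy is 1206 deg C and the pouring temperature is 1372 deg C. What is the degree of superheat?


Formula: Superheat = T_pour - T_melt
Superheat = 1372 - 1206 = 166 deg C

Final answer: 166 deg C


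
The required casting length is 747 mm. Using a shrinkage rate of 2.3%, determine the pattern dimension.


Formula: L_pattern = L_casting * (1 + shrinkage_rate/100)
Shrinkage factor = 1 + 2.3/100 = 1.023
L_pattern = 747 mm * 1.023 = 764.1810 mm

Final answer: 764.1810 mm


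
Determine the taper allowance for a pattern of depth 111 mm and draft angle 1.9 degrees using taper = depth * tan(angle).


Formula: taper = depth * tan(draft_angle)
tan(1.9 deg) = 0.0331734
taper = 111 mm * 0.0331734 = 3.6822 mm

Final answer: 3.6822 mm


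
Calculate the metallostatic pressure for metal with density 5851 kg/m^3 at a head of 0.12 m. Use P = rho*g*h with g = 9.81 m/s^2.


Formula: P = rho * g * h
rho * g = 5851 * 9.81 = 57398.31 N/m^3
P = 57398.31 * 0.12 = 6887.7972 Pa

6887.7972 Pa


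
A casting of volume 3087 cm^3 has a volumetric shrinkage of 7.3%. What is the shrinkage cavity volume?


Formula: V_shrink = V_casting * shrinkage_pct / 100
V_shrink = 3087 cm^3 * 7.3 / 100 = 225.3510 cm^3


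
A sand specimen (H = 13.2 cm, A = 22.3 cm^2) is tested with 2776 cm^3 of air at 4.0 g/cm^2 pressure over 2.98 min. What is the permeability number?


Formula: Permeability Number P = (V * H) / (p * A * t)
Numerator: V * H = 2776 * 13.2 = 36643.2
Denominator: p * A * t = 4.0 * 22.3 * 2.98 = 265.816
P = 36643.2 / 265.816 = 137.8517

137.8517


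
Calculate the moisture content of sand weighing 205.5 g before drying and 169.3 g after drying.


Formula: MC = (W_wet - W_dry) / W_wet * 100
Water mass = 205.5 - 169.3 = 36.2 g
MC = 36.2 / 205.5 * 100 = 17.6156%

Answer: 17.6156%


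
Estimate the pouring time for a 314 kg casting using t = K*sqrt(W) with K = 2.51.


Formula: t = K * sqrt(W)
sqrt(W) = sqrt(314) = 17.72005
t = 2.51 * 17.72005 = 44.4773 s

Final answer: 44.4773 s


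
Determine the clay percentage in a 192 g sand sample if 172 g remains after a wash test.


Formula: Clay% = (W_total - W_washed) / W_total * 100
Clay mass = 192 - 172 = 20 g
Clay% = 20 / 192 * 100 = 10.4167%

Final answer: 10.4167%


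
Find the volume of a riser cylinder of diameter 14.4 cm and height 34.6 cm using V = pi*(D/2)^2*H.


Formula: V = pi * (D/2)^2 * H  (cylinder volume)
Radius = D/2 = 14.4/2 = 7.2 cm
V = pi * 7.2^2 * 34.6 = 5634.9616 cm^3

Final answer: 5634.9616 cm^3


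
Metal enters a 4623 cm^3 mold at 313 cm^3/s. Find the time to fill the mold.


Formula: t_fill = V_mold / Q_flow
t = 4623 cm^3 / 313 cm^3/s = 14.7700 s

14.7700 s


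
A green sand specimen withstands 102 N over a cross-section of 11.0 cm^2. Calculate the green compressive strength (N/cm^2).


Formula: Compressive Strength = Force / Area
Strength = 102 N / 11.0 cm^2 = 9.2727 N/cm^2

Answer: 9.2727 N/cm^2


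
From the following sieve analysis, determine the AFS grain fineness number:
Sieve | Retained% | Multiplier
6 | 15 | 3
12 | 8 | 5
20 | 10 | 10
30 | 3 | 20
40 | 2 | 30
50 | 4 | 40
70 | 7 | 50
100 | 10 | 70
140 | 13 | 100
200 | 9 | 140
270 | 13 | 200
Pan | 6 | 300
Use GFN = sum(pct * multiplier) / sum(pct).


Formula: GFN = sum(pct * multiplier) / sum(pct)
sum(pct * multiplier) = 8475
sum(pct) = 100
GFN = 8475 / 100 = 84.75


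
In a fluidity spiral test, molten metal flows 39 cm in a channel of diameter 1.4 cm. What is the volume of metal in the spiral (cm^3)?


Formula: V = pi * (d/2)^2 * L  (cylinder volume)
Radius = 1.4/2 = 0.7 cm
V = pi * 0.7^2 * 39 = 60.0358 cm^3

Final answer: 60.0358 cm^3


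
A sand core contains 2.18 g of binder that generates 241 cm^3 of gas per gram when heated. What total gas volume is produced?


Formula: V_gas = W_binder * gas_evolution_rate
V = 2.18 g * 241 cm^3/g = 525.3800 cm^3


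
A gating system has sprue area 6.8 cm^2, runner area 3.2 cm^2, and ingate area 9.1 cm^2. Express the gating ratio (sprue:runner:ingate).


Sprue:Runner:Ingate = 1 : 3.2/6.8 : 9.1/6.8 = 1:0.47:1.34

Final answer: 1:0.47:1.34


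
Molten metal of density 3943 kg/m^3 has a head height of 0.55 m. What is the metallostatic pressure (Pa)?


Formula: P = rho * g * h
rho * g = 3943 * 9.81 = 38680.83 N/m^3
P = 38680.83 * 0.55 = 21274.4565 Pa


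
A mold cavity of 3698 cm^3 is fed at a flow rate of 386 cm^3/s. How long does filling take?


Formula: t_fill = V_mold / Q_flow
t = 3698 cm^3 / 386 cm^3/s = 9.5803 s

Final answer: 9.5803 s


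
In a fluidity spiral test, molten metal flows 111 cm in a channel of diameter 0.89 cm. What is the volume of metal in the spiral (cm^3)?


Formula: V = pi * (d/2)^2 * L  (cylinder volume)
Radius = 0.89/2 = 0.445 cm
V = pi * 0.445^2 * 111 = 69.0546 cm^3

69.0546 cm^3


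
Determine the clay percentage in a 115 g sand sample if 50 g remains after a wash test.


Formula: Clay% = (W_total - W_washed) / W_total * 100
Clay mass = 115 - 50 = 65 g
Clay% = 65 / 115 * 100 = 56.5217%

Answer: 56.5217%


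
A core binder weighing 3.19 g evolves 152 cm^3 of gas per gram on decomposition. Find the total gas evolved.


Formula: V_gas = W_binder * gas_evolution_rate
V = 3.19 g * 152 cm^3/g = 484.8800 cm^3

Final answer: 484.8800 cm^3


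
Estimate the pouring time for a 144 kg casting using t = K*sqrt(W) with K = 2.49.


Formula: t = K * sqrt(W)
sqrt(W) = sqrt(144) = 12.00000
t = 2.49 * 12.00000 = 29.8800 s

29.8800 s


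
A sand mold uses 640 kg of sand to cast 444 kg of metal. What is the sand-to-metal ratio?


Formula: Sand-to-Metal Ratio = W_sand / W_metal
Ratio = 640 kg / 444 kg = 1.4414

1.4414


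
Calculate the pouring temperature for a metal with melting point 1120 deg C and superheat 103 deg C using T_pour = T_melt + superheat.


Formula: T_pour = T_melt + Superheat
T_pour = 1120 + 103 = 1223 deg C

1223 deg C


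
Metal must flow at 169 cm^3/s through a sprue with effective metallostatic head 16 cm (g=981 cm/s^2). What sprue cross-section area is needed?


Formula: v = sqrt(2*g*h), A = Q/v
Velocity: v = sqrt(2 * 981 * 16) = sqrt(31392) = 177.1779 cm/s
Sprue area: A = Q / v = 169 / 177.1779 = 0.9538 cm^2


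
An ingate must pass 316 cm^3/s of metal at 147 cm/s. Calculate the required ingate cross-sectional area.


Formula: A_ingate = Q / v  (continuity equation)
A = 316 cm^3/s / 147 cm/s = 2.1497 cm^2

Answer: 2.1497 cm^2


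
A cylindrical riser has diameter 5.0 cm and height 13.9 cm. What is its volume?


Formula: V = pi * (D/2)^2 * H  (cylinder volume)
Radius = D/2 = 5.0/2 = 2.5 cm
V = pi * 2.5^2 * 13.9 = 272.9259 cm^3


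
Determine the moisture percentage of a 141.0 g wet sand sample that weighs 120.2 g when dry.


Formula: MC = (W_wet - W_dry) / W_wet * 100
Water mass = 141.0 - 120.2 = 20.8 g
MC = 20.8 / 141.0 * 100 = 14.7518%

14.7518%


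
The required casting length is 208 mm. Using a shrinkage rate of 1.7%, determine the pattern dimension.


Formula: L_pattern = L_casting * (1 + shrinkage_rate/100)
Shrinkage factor = 1 + 1.7/100 = 1.017
L_pattern = 208 mm * 1.017 = 211.5360 mm

211.5360 mm


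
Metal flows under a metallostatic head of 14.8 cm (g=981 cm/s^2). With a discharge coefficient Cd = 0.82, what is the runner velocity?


Formula: v = Cd * sqrt(2 * g * h)  (Torricelli with discharge coefficient)
2*g*h = 2 * 981 * 14.8 = 29037.6 cm^2/s^2
sqrt(29037.6) = 170.40423 cm/s
v = 0.82 * 170.40423 = 139.7315 cm/s


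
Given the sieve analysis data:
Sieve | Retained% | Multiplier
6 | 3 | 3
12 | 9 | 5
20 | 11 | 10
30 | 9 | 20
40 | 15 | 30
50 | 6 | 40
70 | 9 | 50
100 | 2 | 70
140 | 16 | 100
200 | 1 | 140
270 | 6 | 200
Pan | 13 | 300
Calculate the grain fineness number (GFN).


Formula: GFN = sum(pct * multiplier) / sum(pct)
sum(pct * multiplier) = 8464
sum(pct) = 100
GFN = 8464 / 100 = 84.64

Final answer: 84.64


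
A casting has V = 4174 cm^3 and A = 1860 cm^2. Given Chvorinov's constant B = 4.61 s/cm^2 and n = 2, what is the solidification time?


Formula: t_s = B * (V/A)^n  (Chvorinov's rule, n=2)
Modulus M = V/A = 4174/1860 = 2.244086 cm
M^2 = 2.244086^2 = 5.035922 cm^2
t_s = 4.61 * 5.035922 = 23.2156 s

23.2156 s


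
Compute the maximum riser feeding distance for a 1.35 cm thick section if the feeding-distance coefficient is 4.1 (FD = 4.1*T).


Formula: FD = 4.1 * T  (riser feeding-distance rule)
FD = 4.1 * 1.35 cm = 5.5350 cm

Final answer: 5.5350 cm


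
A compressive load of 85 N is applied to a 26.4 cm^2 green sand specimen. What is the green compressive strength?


Formula: Compressive Strength = Force / Area
Strength = 85 N / 26.4 cm^2 = 3.2197 N/cm^2

Answer: 3.2197 N/cm^2


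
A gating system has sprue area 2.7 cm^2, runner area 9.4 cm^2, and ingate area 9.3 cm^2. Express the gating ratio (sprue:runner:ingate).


Sprue:Runner:Ingate = 1 : 9.4/2.7 : 9.3/2.7 = 1:3.48:3.44


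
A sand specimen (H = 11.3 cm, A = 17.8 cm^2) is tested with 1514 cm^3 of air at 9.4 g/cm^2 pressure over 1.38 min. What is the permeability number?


Formula: Permeability Number P = (V * H) / (p * A * t)
Numerator: V * H = 1514 * 11.3 = 17108.2
Denominator: p * A * t = 9.4 * 17.8 * 1.38 = 230.9016
P = 17108.2 / 230.9016 = 74.0930

74.0930


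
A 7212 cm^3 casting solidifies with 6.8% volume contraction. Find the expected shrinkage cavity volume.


Formula: V_shrink = V_casting * shrinkage_pct / 100
V_shrink = 7212 cm^3 * 6.8 / 100 = 490.4160 cm^3

Answer: 490.4160 cm^3


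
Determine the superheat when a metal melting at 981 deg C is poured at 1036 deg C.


Formula: Superheat = T_pour - T_melt
Superheat = 1036 - 981 = 55 deg C

Answer: 55 deg C


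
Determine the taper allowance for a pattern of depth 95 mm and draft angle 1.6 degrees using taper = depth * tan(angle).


Formula: taper = depth * tan(draft_angle)
tan(1.6 deg) = 0.0279325
taper = 95 mm * 0.0279325 = 2.6536 mm

2.6536 mm


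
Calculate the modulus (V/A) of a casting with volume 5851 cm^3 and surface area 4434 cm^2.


Formula: Casting Modulus M = V / A
M = 5851 cm^3 / 4434 cm^2 = 1.3196 cm


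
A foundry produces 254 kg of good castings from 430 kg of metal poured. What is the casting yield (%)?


Formula: Casting Yield = (W_good / W_total) * 100
Yield = (254 kg / 430 kg) * 100 = 59.0698%

Answer: 59.0698%


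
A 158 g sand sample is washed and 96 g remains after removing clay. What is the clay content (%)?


Formula: Clay% = (W_total - W_washed) / W_total * 100
Clay mass = 158 - 96 = 62 g
Clay% = 62 / 158 * 100 = 39.2405%

Final answer: 39.2405%


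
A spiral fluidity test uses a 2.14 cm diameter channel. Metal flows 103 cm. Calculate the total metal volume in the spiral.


Formula: V = pi * (d/2)^2 * L  (cylinder volume)
Radius = 2.14/2 = 1.07 cm
V = pi * 1.07^2 * 103 = 370.4714 cm^3

Answer: 370.4714 cm^3


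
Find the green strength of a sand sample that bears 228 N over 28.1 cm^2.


Formula: Compressive Strength = Force / Area
Strength = 228 N / 28.1 cm^2 = 8.1139 N/cm^2

Final answer: 8.1139 N/cm^2


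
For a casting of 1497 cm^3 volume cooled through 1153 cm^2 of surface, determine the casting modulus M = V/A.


Formula: Casting Modulus M = V / A
M = 1497 cm^3 / 1153 cm^2 = 1.2984 cm

Answer: 1.2984 cm


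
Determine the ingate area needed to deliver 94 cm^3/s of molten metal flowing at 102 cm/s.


Formula: A_ingate = Q / v  (continuity equation)
A = 94 cm^3/s / 102 cm/s = 0.9216 cm^2

Final answer: 0.9216 cm^2


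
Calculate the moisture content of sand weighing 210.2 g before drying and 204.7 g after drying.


Formula: MC = (W_wet - W_dry) / W_wet * 100
Water mass = 210.2 - 204.7 = 5.5 g
MC = 5.5 / 210.2 * 100 = 2.6166%

2.6166%


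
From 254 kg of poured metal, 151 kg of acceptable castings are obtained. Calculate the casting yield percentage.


Formula: Casting Yield = (W_good / W_total) * 100
Yield = (151 kg / 254 kg) * 100 = 59.4488%

Answer: 59.4488%


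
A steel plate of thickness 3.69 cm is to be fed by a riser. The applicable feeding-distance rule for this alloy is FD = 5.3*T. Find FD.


Formula: FD = 5.3 * T  (riser feeding-distance rule)
FD = 5.3 * 3.69 cm = 19.5570 cm

Answer: 19.5570 cm


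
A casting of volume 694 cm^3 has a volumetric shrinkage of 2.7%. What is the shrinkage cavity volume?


Formula: V_shrink = V_casting * shrinkage_pct / 100
V_shrink = 694 cm^3 * 2.7 / 100 = 18.7380 cm^3

Final answer: 18.7380 cm^3


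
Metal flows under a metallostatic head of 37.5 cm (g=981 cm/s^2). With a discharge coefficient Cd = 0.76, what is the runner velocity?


Formula: v = Cd * sqrt(2 * g * h)  (Torricelli with discharge coefficient)
2*g*h = 2 * 981 * 37.5 = 73575.0 cm^2/s^2
sqrt(73575.0) = 271.24712 cm/s
v = 0.76 * 271.24712 = 206.1478 cm/s

206.1478 cm/s


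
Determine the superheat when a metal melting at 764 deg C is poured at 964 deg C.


Formula: Superheat = T_pour - T_melt
Superheat = 964 - 764 = 200 deg C

Final answer: 200 deg C


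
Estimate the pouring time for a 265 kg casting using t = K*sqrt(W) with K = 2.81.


Formula: t = K * sqrt(W)
sqrt(W) = sqrt(265) = 16.27882
t = 2.81 * 16.27882 = 45.7435 s

45.7435 s


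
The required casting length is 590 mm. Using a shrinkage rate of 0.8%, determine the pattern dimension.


Formula: L_pattern = L_casting * (1 + shrinkage_rate/100)
Shrinkage factor = 1 + 0.8/100 = 1.008
L_pattern = 590 mm * 1.008 = 594.7200 mm


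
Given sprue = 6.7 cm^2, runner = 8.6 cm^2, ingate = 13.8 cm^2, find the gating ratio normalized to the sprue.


Sprue:Runner:Ingate = 1 : 8.6/6.7 : 13.8/6.7 = 1:1.28:2.06

Final answer: 1:1.28:2.06


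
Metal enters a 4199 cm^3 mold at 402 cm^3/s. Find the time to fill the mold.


Formula: t_fill = V_mold / Q_flow
t = 4199 cm^3 / 402 cm^3/s = 10.4453 s


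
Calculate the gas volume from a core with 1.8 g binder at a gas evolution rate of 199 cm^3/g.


Formula: V_gas = W_binder * gas_evolution_rate
V = 1.8 g * 199 cm^3/g = 358.2000 cm^3

Answer: 358.2000 cm^3


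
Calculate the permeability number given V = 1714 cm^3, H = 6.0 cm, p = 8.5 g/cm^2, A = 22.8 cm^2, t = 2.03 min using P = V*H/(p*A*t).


Formula: Permeability Number P = (V * H) / (p * A * t)
Numerator: V * H = 1714 * 6.0 = 10284.0
Denominator: p * A * t = 8.5 * 22.8 * 2.03 = 393.414
P = 10284.0 / 393.414 = 26.1404

26.1404


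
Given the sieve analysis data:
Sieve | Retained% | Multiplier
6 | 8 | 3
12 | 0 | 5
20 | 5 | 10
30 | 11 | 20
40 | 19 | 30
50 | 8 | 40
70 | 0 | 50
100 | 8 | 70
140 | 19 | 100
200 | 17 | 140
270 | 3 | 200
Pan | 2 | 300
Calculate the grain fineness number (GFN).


Formula: GFN = sum(pct * multiplier) / sum(pct)
sum(pct * multiplier) = 7224
sum(pct) = 100
GFN = 7224 / 100 = 72.24

Final answer: 72.24


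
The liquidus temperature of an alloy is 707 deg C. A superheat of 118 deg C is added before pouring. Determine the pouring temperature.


Formula: T_pour = T_melt + Superheat
T_pour = 707 + 118 = 825 deg C

Answer: 825 deg C


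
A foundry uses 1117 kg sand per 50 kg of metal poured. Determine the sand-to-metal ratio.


Formula: Sand-to-Metal Ratio = W_sand / W_metal
Ratio = 1117 kg / 50 kg = 22.3400

Final answer: 22.3400


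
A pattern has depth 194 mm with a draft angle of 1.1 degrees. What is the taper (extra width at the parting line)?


Formula: taper = depth * tan(draft_angle)
tan(1.1 deg) = 0.0192010
taper = 194 mm * 0.0192010 = 3.7250 mm

Final answer: 3.7250 mm


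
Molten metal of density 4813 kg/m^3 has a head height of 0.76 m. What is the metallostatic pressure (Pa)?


Formula: P = rho * g * h
rho * g = 4813 * 9.81 = 47215.53 N/m^3
P = 47215.53 * 0.76 = 35883.8028 Pa

Final answer: 35883.8028 Pa


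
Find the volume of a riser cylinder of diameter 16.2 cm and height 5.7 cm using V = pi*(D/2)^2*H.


Formula: V = pi * (D/2)^2 * H  (cylinder volume)
Radius = D/2 = 16.2/2 = 8.1 cm
V = pi * 8.1^2 * 5.7 = 1174.8834 cm^3

1174.8834 cm^3


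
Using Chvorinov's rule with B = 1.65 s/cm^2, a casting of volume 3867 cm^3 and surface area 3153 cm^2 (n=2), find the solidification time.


Formula: t_s = B * (V/A)^n  (Chvorinov's rule, n=2)
Modulus M = V/A = 3867/3153 = 1.226451 cm
M^2 = 1.226451^2 = 1.504182 cm^2
t_s = 1.65 * 1.504182 = 2.4819 s


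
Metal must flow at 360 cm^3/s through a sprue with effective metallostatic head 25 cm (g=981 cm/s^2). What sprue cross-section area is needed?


Formula: v = sqrt(2*g*h), A = Q/v
Velocity: v = sqrt(2 * 981 * 25) = sqrt(49050) = 221.4723 cm/s
Sprue area: A = Q / v = 360 / 221.4723 = 1.6255 cm^2


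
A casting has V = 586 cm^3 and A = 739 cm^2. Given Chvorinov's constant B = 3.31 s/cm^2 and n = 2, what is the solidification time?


Formula: t_s = B * (V/A)^n  (Chvorinov's rule, n=2)
Modulus M = V/A = 586/739 = 0.792963 cm
M^2 = 0.792963^2 = 0.628790 cm^2
t_s = 3.31 * 0.628790 = 2.0813 s

Final answer: 2.0813 s


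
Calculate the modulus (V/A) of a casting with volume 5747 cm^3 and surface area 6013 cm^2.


Formula: Casting Modulus M = V / A
M = 5747 cm^3 / 6013 cm^2 = 0.9558 cm

Final answer: 0.9558 cm


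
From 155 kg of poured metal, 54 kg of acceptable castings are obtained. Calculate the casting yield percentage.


Formula: Casting Yield = (W_good / W_total) * 100
Yield = (54 kg / 155 kg) * 100 = 34.8387%


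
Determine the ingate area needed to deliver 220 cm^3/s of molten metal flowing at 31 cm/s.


Formula: A_ingate = Q / v  (continuity equation)
A = 220 cm^3/s / 31 cm/s = 7.0968 cm^2

Answer: 7.0968 cm^2


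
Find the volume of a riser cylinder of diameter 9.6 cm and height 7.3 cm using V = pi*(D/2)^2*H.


Formula: V = pi * (D/2)^2 * H  (cylinder volume)
Radius = D/2 = 9.6/2 = 4.8 cm
V = pi * 4.8^2 * 7.3 = 528.3908 cm^3

528.3908 cm^3


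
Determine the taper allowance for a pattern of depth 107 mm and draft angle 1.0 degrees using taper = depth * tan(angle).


Formula: taper = depth * tan(draft_angle)
tan(1.0 deg) = 0.0174551
taper = 107 mm * 0.0174551 = 1.8677 mm

Answer: 1.8677 mm


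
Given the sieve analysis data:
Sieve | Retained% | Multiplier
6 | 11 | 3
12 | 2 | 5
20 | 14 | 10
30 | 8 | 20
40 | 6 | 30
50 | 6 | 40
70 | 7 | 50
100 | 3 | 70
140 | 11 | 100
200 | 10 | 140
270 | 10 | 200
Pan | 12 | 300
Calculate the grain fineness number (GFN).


Formula: GFN = sum(pct * multiplier) / sum(pct)
sum(pct * multiplier) = 9423
sum(pct) = 100
GFN = 9423 / 100 = 94.23

94.23


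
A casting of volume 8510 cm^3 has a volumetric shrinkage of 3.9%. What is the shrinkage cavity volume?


Formula: V_shrink = V_casting * shrinkage_pct / 100
V_shrink = 8510 cm^3 * 3.9 / 100 = 331.8900 cm^3

Answer: 331.8900 cm^3


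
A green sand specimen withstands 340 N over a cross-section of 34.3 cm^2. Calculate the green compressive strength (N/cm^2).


Formula: Compressive Strength = Force / Area
Strength = 340 N / 34.3 cm^2 = 9.9125 N/cm^2

9.9125 N/cm^2


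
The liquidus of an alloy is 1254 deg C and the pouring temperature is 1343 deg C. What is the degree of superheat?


Formula: Superheat = T_pour - T_melt
Superheat = 1343 - 1254 = 89 deg C

89 deg C


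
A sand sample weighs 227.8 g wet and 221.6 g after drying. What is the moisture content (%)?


Formula: MC = (W_wet - W_dry) / W_wet * 100
Water mass = 227.8 - 221.6 = 6.2 g
MC = 6.2 / 227.8 * 100 = 2.7217%

Answer: 2.7217%


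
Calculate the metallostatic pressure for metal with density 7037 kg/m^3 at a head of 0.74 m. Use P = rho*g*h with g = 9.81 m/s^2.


Formula: P = rho * g * h
rho * g = 7037 * 9.81 = 69032.97 N/m^3
P = 69032.97 * 0.74 = 51084.3978 Pa


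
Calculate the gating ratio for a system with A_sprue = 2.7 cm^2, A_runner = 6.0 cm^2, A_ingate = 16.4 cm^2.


Sprue:Runner:Ingate = 1 : 6.0/2.7 : 16.4/2.7 = 1:2.22:6.07

Answer: 1:2.22:6.07


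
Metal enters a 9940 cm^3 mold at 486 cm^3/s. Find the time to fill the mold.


Formula: t_fill = V_mold / Q_flow
t = 9940 cm^3 / 486 cm^3/s = 20.4527 s

Answer: 20.4527 s


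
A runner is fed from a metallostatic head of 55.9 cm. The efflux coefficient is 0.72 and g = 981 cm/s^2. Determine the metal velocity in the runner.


Formula: v = Cd * sqrt(2 * g * h)  (Torricelli with discharge coefficient)
2*g*h = 2 * 981 * 55.9 = 109675.8 cm^2/s^2
sqrt(109675.8) = 331.17337 cm/s
v = 0.72 * 331.17337 = 238.4448 cm/s

238.4448 cm/s


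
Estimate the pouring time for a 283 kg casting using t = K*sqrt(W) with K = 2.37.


Formula: t = K * sqrt(W)
sqrt(W) = sqrt(283) = 16.82260
t = 2.37 * 16.82260 = 39.8696 s

Final answer: 39.8696 s


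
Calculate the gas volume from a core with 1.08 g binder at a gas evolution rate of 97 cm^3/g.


Formula: V_gas = W_binder * gas_evolution_rate
V = 1.08 g * 97 cm^3/g = 104.7600 cm^3

104.7600 cm^3


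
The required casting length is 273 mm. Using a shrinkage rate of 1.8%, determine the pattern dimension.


Formula: L_pattern = L_casting * (1 + shrinkage_rate/100)
Shrinkage factor = 1 + 1.8/100 = 1.018
L_pattern = 273 mm * 1.018 = 277.9140 mm

Answer: 277.9140 mm


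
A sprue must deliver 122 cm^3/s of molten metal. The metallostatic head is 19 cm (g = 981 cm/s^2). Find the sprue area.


Formula: v = sqrt(2*g*h), A = Q/v
Velocity: v = sqrt(2 * 981 * 19) = sqrt(37278) = 193.0751 cm/s
Sprue area: A = Q / v = 122 / 193.0751 = 0.6319 cm^2

Final answer: 0.6319 cm^2


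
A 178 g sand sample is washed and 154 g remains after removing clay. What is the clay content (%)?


Formula: Clay% = (W_total - W_washed) / W_total * 100
Clay mass = 178 - 154 = 24 g
Clay% = 24 / 178 * 100 = 13.4831%

Final answer: 13.4831%


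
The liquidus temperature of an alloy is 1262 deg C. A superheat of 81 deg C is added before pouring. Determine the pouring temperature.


Formula: T_pour = T_melt + Superheat
T_pour = 1262 + 81 = 1343 deg C


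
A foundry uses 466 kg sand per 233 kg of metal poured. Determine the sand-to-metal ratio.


Formula: Sand-to-Metal Ratio = W_sand / W_metal
Ratio = 466 kg / 233 kg = 2.0000

2.0000


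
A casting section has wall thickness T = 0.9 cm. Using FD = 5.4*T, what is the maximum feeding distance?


Formula: FD = 5.4 * T  (riser feeding-distance rule)
FD = 5.4 * 0.9 cm = 4.8600 cm


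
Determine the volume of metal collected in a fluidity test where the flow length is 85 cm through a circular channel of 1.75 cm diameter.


Formula: V = pi * (d/2)^2 * L  (cylinder volume)
Radius = 1.75/2 = 0.875 cm
V = pi * 0.875^2 * 85 = 204.4490 cm^3

Answer: 204.4490 cm^3


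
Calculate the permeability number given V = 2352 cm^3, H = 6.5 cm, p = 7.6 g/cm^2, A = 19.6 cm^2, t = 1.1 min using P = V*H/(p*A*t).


Formula: Permeability Number P = (V * H) / (p * A * t)
Numerator: V * H = 2352 * 6.5 = 15288.0
Denominator: p * A * t = 7.6 * 19.6 * 1.1 = 163.856
P = 15288.0 / 163.856 = 93.3014

Final answer: 93.3014


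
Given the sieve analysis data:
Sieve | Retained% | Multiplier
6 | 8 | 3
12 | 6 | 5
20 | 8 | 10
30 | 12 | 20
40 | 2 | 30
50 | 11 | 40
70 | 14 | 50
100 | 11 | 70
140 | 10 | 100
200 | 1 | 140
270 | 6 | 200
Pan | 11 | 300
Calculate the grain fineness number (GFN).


Formula: GFN = sum(pct * multiplier) / sum(pct)
sum(pct * multiplier) = 7984
sum(pct) = 100
GFN = 7984 / 100 = 79.84

79.84


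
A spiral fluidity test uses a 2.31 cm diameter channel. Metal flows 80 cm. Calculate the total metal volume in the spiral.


Formula: V = pi * (d/2)^2 * L  (cylinder volume)
Radius = 2.31/2 = 1.155 cm
V = pi * 1.155^2 * 80 = 335.2771 cm^3

335.2771 cm^3


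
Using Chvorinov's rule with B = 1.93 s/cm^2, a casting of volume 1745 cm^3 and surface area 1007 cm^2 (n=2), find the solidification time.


Formula: t_s = B * (V/A)^n  (Chvorinov's rule, n=2)
Modulus M = V/A = 1745/1007 = 1.732870 cm
M^2 = 1.732870^2 = 3.002838 cm^2
t_s = 1.93 * 3.002838 = 5.7955 s


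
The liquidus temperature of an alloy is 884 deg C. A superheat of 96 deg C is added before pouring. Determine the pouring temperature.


Formula: T_pour = T_melt + Superheat
T_pour = 884 + 96 = 980 deg C


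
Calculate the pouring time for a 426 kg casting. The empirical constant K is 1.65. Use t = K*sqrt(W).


Formula: t = K * sqrt(W)
sqrt(W) = sqrt(426) = 20.63977
t = 1.65 * 20.63977 = 34.0556 s

34.0556 s


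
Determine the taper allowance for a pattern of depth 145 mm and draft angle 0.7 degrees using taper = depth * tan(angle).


Formula: taper = depth * tan(draft_angle)
tan(0.7 deg) = 0.0122179
taper = 145 mm * 0.0122179 = 1.7716 mm

Answer: 1.7716 mm


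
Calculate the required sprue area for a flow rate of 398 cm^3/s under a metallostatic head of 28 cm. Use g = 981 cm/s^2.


Formula: v = sqrt(2*g*h), A = Q/v
Velocity: v = sqrt(2 * 981 * 28) = sqrt(54936) = 234.3843 cm/s
Sprue area: A = Q / v = 398 / 234.3843 = 1.6981 cm^2

1.6981 cm^2


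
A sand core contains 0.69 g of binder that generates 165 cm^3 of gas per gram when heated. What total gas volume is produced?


Formula: V_gas = W_binder * gas_evolution_rate
V = 0.69 g * 165 cm^3/g = 113.8500 cm^3

113.8500 cm^3


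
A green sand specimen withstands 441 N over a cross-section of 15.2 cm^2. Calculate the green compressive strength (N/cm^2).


Formula: Compressive Strength = Force / Area
Strength = 441 N / 15.2 cm^2 = 29.0132 N/cm^2

29.0132 N/cm^2


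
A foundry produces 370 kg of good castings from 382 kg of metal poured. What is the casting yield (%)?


Formula: Casting Yield = (W_good / W_total) * 100
Yield = (370 kg / 382 kg) * 100 = 96.8586%

96.8586%


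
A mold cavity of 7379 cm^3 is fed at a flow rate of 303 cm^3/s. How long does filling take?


Formula: t_fill = V_mold / Q_flow
t = 7379 cm^3 / 303 cm^3/s = 24.3531 s


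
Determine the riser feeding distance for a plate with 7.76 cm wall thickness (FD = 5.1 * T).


Formula: FD = 5.1 * T  (riser feeding-distance rule)
FD = 5.1 * 7.76 cm = 39.5760 cm

Final answer: 39.5760 cm


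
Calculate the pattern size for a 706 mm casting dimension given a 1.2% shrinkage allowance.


Formula: L_pattern = L_casting * (1 + shrinkage_rate/100)
Shrinkage factor = 1 + 1.2/100 = 1.012
L_pattern = 706 mm * 1.012 = 714.4720 mm

Answer: 714.4720 mm
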